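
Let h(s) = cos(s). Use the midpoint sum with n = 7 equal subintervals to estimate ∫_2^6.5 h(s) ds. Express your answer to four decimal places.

-0.7063

Δs = (6.5 − 2)/7 = 9/14.
Midpoints: 65/28, 83/28, 101/28, 4.25, 137/28, 155/28, 173/28.
h(65/28) ≈ -0.6821, h(83/28) ≈ -0.9843, h(101/28) ≈ -0.8936, h(4.25) ≈ -0.4461, h(137/28) ≈ 0.1795, h(155/28) ≈ 0.7334, h(173/28) ≈ 0.9945.
Sum = Δs · [h(65/28) + h(83/28) + h(101/28) + ...].
Sum ≈ -0.7063.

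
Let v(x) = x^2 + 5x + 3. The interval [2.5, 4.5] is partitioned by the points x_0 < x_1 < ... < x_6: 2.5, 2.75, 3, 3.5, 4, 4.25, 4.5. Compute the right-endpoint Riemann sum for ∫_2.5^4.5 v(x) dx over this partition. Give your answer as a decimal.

70.71875

Subinterval widths: 0.25, 0.25, 0.5, 0.5, 0.25, 0.25.
Right endpoints: 2.75, 3, 3.5, 4, 4.25, 4.5.
v(2.75) = 24.3125, v(3) = 27, v(3.5) = 32.75, v(4) = 39, v(4.25) = 42.3125, v(4.5) = 45.75.
Sum = Σ Δx_i · v(x_i).
Sum = 70.71875.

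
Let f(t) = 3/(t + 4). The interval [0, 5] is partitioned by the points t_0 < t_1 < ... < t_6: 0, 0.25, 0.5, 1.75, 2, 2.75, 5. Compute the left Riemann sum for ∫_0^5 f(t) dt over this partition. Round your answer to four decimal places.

2.7027

Subinterval widths: 0.25, 0.25, 1.25, 0.25, 0.75, 2.25.
Left endpoints: 0, 0.25, 0.5, 1.75, 2, 2.75.
f(0) = 0.75, f(0.25) = 12/17, f(0.5) = 2/3, f(1.75) = 12/23, f(2) = 0.5, f(2.75) = 4/9.
Sum = Σ Δt_i · f(t_i).
Sum ≈ 2.7027.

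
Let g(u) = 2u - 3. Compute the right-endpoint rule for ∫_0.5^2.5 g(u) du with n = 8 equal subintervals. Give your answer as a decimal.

0.5

Δu = (2.5 − 0.5)/8 = 0.25.
Right endpoints: 0.75, 1, 1.25, 1.5, 1.75, 2, 2.25, 2.5.
g(0.75) = -1.5, g(1) = -1, g(1.25) = -0.5, g(1.5) = 0, g(1.75) = 0.5, g(2) = 1, g(2.25) = 1.5, g(2.5) = 2.
Sum = Δu · [g(0.75) + g(1) + g(1.25) + ...].
Sum = 0.5.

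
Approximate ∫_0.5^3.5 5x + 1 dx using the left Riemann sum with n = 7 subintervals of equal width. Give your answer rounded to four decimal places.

29.7857

Δx = (3.5 − 0.5)/7 = 3/7.
Left endpoints: 0.5, 13/14, 19/14, 25/14, 31/14, 37/14, 43/14.
f(0.5) = 3.5, f(13/14) = 79/14, f(19/14) = 109/14, f(25/14) = 139/14, f(31/14) = 169/14, f(37/14) = 199/14, f(43/14) = 229/14.
Sum = Δx · [f(0.5) + f(13/14) + f(19/14) + ...].
Sum ≈ 29.7857.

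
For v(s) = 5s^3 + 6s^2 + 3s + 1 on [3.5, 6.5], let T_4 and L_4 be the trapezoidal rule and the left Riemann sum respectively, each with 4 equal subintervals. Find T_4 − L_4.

T_4 = 2578.03125.
L_4 = 2072.625.
T_4 − L_4 = 505.40625.

505.40625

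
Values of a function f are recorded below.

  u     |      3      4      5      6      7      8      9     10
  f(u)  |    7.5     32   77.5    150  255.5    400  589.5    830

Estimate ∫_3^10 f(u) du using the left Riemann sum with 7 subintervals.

1512

Δu = 1.
Sum = 1·[7.5 + 32 + 77.5 + 150 + 255.5 + 400 + 589.5] = 1512.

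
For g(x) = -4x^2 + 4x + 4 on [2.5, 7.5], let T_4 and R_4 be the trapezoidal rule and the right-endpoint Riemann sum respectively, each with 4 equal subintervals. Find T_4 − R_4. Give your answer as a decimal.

T_4 = -426.875.
R_4 = -539.375.
T_4 − R_4 = 112.5.

112.5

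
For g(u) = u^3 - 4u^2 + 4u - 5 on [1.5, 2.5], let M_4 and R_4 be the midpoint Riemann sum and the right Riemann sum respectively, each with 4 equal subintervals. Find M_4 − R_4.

M_4 = -4.84375.
R_4 = -4.78125.
M_4 − R_4 = -0.0625.

-0.0625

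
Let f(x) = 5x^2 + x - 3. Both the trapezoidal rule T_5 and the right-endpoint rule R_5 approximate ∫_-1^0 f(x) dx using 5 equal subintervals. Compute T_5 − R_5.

T_5 = -1.8.
R_5 = -2.2.
T_5 − R_5 = 0.4.

0.4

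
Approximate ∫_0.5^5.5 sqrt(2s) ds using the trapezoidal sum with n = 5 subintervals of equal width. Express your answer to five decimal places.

11.77218

Δs = (5.5 − 0.5)/5 = 1.
f(0.5) ≈ 1.00000, f(1.5) ≈ 1.73205, f(2.5) ≈ 2.23607, f(3.5) ≈ 2.64575, f(4.5) ≈ 3.00000, f(5.5) ≈ 3.31662.
T_5 = (Δs/2)·[f(s_0) + 2f(s_1) + ... + 2f(s_{4}) + f(s_5)].
Sum ≈ 11.77218.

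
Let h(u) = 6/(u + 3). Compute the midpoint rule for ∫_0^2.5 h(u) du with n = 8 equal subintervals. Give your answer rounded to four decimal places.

3.6349

Δu = (2.5 − 0)/8 = 0.3125.
Midpoints: 0.15625, 0.46875, 0.78125, 1.09375, 1.40625, 1.71875, 2.03125, 2.34375.
h(0.15625) = 192/101, h(0.46875) = 64/37, h(0.78125) = 192/121, h(1.09375) = 192/131, h(1.40625) = 64/47, h(1.71875) = 192/151, h(2.03125) = 192/161, h(2.34375) = 64/57.
Sum = Δu · [h(0.15625) + h(0.46875) + h(0.78125) + ...].
Sum ≈ 3.6349.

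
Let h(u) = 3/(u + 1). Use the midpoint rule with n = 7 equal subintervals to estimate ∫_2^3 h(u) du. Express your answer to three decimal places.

Δu = (3 − 2)/7 = 1/7.
Midpoints: 29/14, 31/14, 33/14, 2.5, 37/14, 39/14, 41/14.
h(29/14) = 42/43, h(31/14) = 14/15, h(33/14) = 42/47, h(2.5) = 6/7, h(37/14) = 14/17, h(39/14) = 42/53, h(41/14) = 42/55.
Sum = Δu · [h(29/14) + h(31/14) + h(33/14) + ...].
Sum ≈ 0.863.

0.863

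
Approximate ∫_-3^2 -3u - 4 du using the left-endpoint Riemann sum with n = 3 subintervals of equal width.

0

Δu = (2 − (-3))/3 = 5/3.
Left endpoints: -3, -4/3, 1/3.
f(-3) = 5, f(-4/3) = 0, f(1/3) = -5.
Sum = Δu · [f(-3) + f(-4/3) + f(1/3)].
Sum = 0.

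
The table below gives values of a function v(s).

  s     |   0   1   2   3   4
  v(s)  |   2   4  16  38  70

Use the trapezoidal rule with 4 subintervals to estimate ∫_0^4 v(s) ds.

94

Δs = 1.
T_4 = (1/2)·[2 + 2·4 + 2·16 + 2·38 + 70] = 94.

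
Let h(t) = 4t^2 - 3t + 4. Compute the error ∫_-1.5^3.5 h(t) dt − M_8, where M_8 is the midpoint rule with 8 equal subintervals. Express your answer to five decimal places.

Exact integral: ∫_-1.5^3.5 h(t) dt ≈ 66.6666667.
M_8 = 66.015625.
Error ≈ 66.6666667 − 66.015625 ≈ 0.65104.

0.65104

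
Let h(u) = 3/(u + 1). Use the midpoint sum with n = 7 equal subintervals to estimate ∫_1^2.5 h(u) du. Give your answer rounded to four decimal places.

1.6779

Δu = (2.5 − 1)/7 = 3/14.
Midpoints: 31/28, 37/28, 43/28, 1.75, 55/28, 61/28, 67/28.
h(31/28) = 84/59, h(37/28) = 84/65, h(43/28) = 84/71, h(1.75) = 12/11, h(55/28) = 84/83, h(61/28) = 84/89, h(67/28) = 84/95.
Sum = Δu · [h(31/28) + h(37/28) + h(43/28) + ...].
Sum ≈ 1.6779.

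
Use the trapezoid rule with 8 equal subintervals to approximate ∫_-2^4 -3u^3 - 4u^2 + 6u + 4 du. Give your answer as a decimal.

Δu = (4 − (-2))/8 = 0.75.
f(-2) = 0, f(-1.25) = -3.890625, f(-0.5) = 0.375, f(0.25) = 5.203125, f(1) = 3, f(1.75) = -13.828125, f(2.5) = -52.875, f(3.25) = -121.734375, f(4) = -228.
T_8 = (Δu/2)·[f(u_0) + 2f(u_1) + ... + 2f(u_{7}) + f(u_8)].
Sum = -223.3125.

-223.3125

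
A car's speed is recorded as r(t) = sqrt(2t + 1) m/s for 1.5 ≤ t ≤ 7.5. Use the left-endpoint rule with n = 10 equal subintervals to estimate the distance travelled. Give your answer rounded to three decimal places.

18.059

Δt = (7.5 − 1.5)/10 = 0.6.
Left endpoints: 1.5, 2.1, 2.7, 3.3, 3.9, 4.5, 5.1, 5.7, 6.3, 6.9.
r(1.5) ≈ 2.000, r(2.1) ≈ 2.280, r(2.7) ≈ 2.530, r(3.3) ≈ 2.757, r(3.9) ≈ 2.966, r(4.5) ≈ 3.162, r(5.1) ≈ 3.347, r(5.7) ≈ 3.521, r(6.3) ≈ 3.688, r(6.9) ≈ 3.847.
Sum = Δt · [r(1.5) + r(2.1) + r(2.7) + ...].
Sum ≈ 18.059.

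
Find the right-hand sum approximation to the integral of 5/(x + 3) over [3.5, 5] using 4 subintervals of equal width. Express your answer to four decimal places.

1.0116

Δx = (5 − 3.5)/4 = 0.375.
Right endpoints: 3.875, 4.25, 4.625, 5.
f(3.875) = 8/11, f(4.25) = 20/29, f(4.625) = 40/61, f(5) = 0.625.
Sum = Δx · [f(3.875) + f(4.25) + f(4.625) + f(5)].
Sum ≈ 1.0116.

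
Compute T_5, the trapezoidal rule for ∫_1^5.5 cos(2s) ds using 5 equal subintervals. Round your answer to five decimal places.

-0.68180

Δs = (5.5 − 1)/5 = 0.9.
f(1) ≈ -0.41615, f(1.9) ≈ -0.79097, f(2.8) ≈ 0.77557, f(3.7) ≈ 0.43855, f(4.6) ≈ -0.97484, f(5.5) ≈ 0.00443.
T_5 = (Δs/2)·[f(s_0) + 2f(s_1) + ... + 2f(s_{4}) + f(s_5)].
Sum ≈ -0.68180.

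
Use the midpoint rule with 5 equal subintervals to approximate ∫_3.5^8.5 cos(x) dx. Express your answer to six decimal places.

Δx = (8.5 − 3.5)/5 = 1.
Midpoints: 4, 5, 6, 7, 8.
f(4) ≈ -0.653644, f(5) ≈ 0.283662, f(6) ≈ 0.960170, f(7) ≈ 0.753902, f(8) ≈ -0.145500.
Sum = Δx · [f(4) + f(5) + f(6) + f(7) + f(8)].
Sum ≈ 1.198591.

1.198591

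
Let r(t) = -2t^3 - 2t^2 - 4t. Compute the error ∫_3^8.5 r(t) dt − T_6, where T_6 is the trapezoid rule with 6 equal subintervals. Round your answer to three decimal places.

Exact integral: ∫_3^8.5 r(t) dt ≈ -3087.44792.
T_6 ≈ -3115.56221.
Error ≈ -3087.44792 − (-3115.56221) ≈ 28.114.

28.114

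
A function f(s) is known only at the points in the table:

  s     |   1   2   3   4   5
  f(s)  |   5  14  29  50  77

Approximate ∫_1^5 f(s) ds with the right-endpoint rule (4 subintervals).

170

Δs = 1.
Sum = 1·[14 + 29 + 50 + 77] = 170.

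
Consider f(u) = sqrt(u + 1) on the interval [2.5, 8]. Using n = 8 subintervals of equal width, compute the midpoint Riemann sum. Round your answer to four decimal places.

Δu = (8 − 2.5)/8 = 0.6875.
Midpoints: 2.84375, 3.53125, 4.21875, 4.90625, 5.59375, 6.28125, 6.96875, 7.65625.
f(2.84375) ≈ 1.9605, f(3.53125) ≈ 2.1287, f(4.21875) ≈ 2.2845, f(4.90625) ≈ 2.4303, f(5.59375) ≈ 2.5678, f(6.28125) ≈ 2.6984, f(6.96875) ≈ 2.8229, f(7.65625) ≈ 2.9422.
Sum = Δu · [f(2.84375) + f(3.53125) + f(4.21875) + ...].
Sum ≈ 13.6367.

13.6367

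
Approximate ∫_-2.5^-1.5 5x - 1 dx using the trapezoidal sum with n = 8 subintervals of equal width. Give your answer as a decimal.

Δx = (-1.5 − (-2.5))/8 = 0.125.
f(-2.5) = -13.5, f(-2.375) = -12.875, f(-2.25) = -12.25, f(-2.125) = -11.625, f(-2) = -11, f(-1.875) = -10.375, f(-1.75) = -9.75, f(-1.625) = -9.125, f(-1.5) = -8.5.
T_8 = (Δx/2)·[f(x_0) + 2f(x_1) + ... + 2f(x_{7}) + f(x_8)].
Sum = -11.

-11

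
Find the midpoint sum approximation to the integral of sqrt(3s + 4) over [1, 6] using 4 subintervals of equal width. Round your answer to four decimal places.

18.8312

Δs = (6 − 1)/4 = 1.25.
Midpoints: 1.625, 2.875, 4.125, 5.375.
f(1.625) ≈ 2.9791, f(2.875) ≈ 3.5532, f(4.125) ≈ 4.0466, f(5.375) ≈ 4.4861.
Sum = Δs · [f(1.625) + f(2.875) + f(4.125) + f(5.375)].
Sum ≈ 18.8312.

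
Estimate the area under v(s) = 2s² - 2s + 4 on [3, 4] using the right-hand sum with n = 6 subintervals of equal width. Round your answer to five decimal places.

Δs = (4 − 3)/6 = 1/6.
Right endpoints: 19/6, 10/3, 3.5, 11/3, 23/6, 4.
v(19/6) = 319/18, v(10/3) = 176/9, v(3.5) = 21.5, v(11/3) = 212/9, v(23/6) = 463/18, v(4) = 28.
Sum = Δs · [v(19/6) + v(10/3) + v(3.5) + ...].
Sum ≈ 22.67593.

22.67593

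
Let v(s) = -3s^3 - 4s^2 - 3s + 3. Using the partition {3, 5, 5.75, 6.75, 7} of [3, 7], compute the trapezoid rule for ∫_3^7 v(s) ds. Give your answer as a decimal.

-2276.5625

Subinterval widths: 2, 0.75, 1, 0.25.
v(3) = -123, v(5) = -487, v(5.75) = -716.828125, v(6.75) = -1122.140625, v(7) = -1243.
On each subinterval the trapezoid contributes (Δs_i/2)·[v(s_{i-1}) + v(s_i)].
Sum = -2276.5625.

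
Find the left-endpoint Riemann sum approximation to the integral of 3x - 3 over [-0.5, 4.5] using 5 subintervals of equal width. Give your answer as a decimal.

Δx = (4.5 − (-0.5))/5 = 1.
Left endpoints: -0.5, 0.5, 1.5, 2.5, 3.5.
f(-0.5) = -4.5, f(0.5) = -1.5, f(1.5) = 1.5, f(2.5) = 4.5, f(3.5) = 7.5.
Sum = Δx · [f(-0.5) + f(0.5) + f(1.5) + f(2.5) + f(3.5)].
Sum = 7.5.

7.5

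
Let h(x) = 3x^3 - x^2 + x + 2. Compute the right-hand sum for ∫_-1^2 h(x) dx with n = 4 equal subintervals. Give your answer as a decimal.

Δx = (2 − (-1))/4 = 0.75.
Right endpoints: -0.25, 0.5, 1.25, 2.
h(-0.25) = 1.640625, h(0.5) = 2.625, h(1.25) = 7.546875, h(2) = 24.
Sum = Δx · [h(-0.25) + h(0.5) + h(1.25) + h(2)].
Sum = 26.859375.

26.859375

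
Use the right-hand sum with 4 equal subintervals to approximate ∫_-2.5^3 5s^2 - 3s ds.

Δs = (3 − (-2.5))/4 = 1.375.
Right endpoints: -1.125, 0.25, 1.625, 3.
f(-1.125) = 9.703125, f(0.25) = -0.4375, f(1.625) = 8.328125, f(3) = 36.
Sum = Δs · [f(-1.125) + f(0.25) + f(1.625) + f(3)].
Sum = 73.69140625.

73.69140625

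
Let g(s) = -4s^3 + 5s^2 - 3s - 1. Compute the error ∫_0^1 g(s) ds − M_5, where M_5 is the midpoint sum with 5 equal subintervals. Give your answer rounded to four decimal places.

-0.0033

Exact integral: ∫_0^1 g(s) ds ≈ -1.833333.
M_5 = -1.83.
Error ≈ -1.833333 − (-1.83) ≈ -0.0033.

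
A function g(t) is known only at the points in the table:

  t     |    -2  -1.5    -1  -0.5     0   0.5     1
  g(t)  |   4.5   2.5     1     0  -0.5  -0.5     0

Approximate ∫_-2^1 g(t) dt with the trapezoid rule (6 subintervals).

Δt = 0.5.
T_6 = (0.5/2)·[4.5 + 2·2.5 + 2·1 + 2·0 + 2·(-0.5) + 2·(-0.5) + 0] = 2.375.

2.375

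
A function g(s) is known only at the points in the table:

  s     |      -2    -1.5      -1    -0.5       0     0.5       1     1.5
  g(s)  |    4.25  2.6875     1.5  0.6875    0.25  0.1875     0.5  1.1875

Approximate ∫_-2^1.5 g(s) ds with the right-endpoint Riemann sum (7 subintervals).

Δs = 0.5.
Sum = 0.5·[2.6875 + 1.5 + 0.6875 + 0.25 + 0.1875 + 0.5 + 1.1875] = 3.5.

3.5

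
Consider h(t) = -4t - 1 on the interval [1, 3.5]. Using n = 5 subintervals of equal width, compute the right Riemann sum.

Δt = (3.5 − 1)/5 = 0.5.
Right endpoints: 1.5, 2, 2.5, 3, 3.5.
h(1.5) = -7, h(2) = -9, h(2.5) = -11, h(3) = -13, h(3.5) = -15.
Sum = Δt · [h(1.5) + h(2) + h(2.5) + h(3) + h(3.5)].
Sum = -27.5.

-27.5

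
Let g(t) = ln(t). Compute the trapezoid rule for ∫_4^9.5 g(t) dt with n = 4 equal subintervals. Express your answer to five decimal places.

10.31943

Δt = (9.5 − 4)/4 = 1.375.
g(4) ≈ 1.38629, g(5.375) ≈ 1.68176, g(6.75) ≈ 1.90954, g(8.125) ≈ 2.09495, g(9.5) ≈ 2.25129.
T_4 = (Δt/2)·[g(t_0) + 2g(t_1) + 2g(t_2) + 2g(t_3) + g(t_4)].
Sum ≈ 10.31943.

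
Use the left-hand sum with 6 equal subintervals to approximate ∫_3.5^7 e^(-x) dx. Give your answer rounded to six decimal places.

0.038653

Δx = (7 − 3.5)/6 = 7/12.
Left endpoints: 3.5, 49/12, 14/3, 5.25, 35/6, 77/12.
f(3.5) ≈ 0.030197, f(49/12) ≈ 0.016851, f(14/3) ≈ 0.009404, f(5.25) ≈ 0.005248, f(35/6) ≈ 0.002928, f(77/12) ≈ 0.001634.
Sum = Δx · [f(3.5) + f(49/12) + f(14/3) + ...].
Sum ≈ 0.038653.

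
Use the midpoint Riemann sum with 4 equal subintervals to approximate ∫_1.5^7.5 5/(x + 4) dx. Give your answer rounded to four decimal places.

Δx = (7.5 − 1.5)/4 = 1.5.
Midpoints: 2.25, 3.75, 5.25, 6.75.
f(2.25) = 0.8, f(3.75) = 20/31, f(5.25) = 20/37, f(6.75) = 20/43.
Sum = Δx · [f(2.25) + f(3.75) + f(5.25) + f(6.75)].
Sum ≈ 3.6762.

3.6762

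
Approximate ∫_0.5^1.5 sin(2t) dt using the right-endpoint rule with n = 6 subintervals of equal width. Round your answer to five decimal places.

0.69969

Δt = (1.5 − 0.5)/6 = 1/6.
Right endpoints: 2/3, 5/6, 1, 7/6, 4/3, 1.5.
f(2/3) ≈ 0.97194, f(5/6) ≈ 0.99541, f(1) ≈ 0.90930, f(7/6) ≈ 0.72309, f(4/3) ≈ 0.45727, f(1.5) ≈ 0.14112.
Sum = Δt · [f(2/3) + f(5/6) + f(1) + ...].
Sum ≈ 0.69969.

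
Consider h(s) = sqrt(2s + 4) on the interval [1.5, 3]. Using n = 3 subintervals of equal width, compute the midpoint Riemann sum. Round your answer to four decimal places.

4.3681

Δs = (3 − 1.5)/3 = 0.5.
Midpoints: 1.75, 2.25, 2.75.
h(1.75) ≈ 2.7386, h(2.25) ≈ 2.9155, h(2.75) ≈ 3.0822.
Sum = Δs · [h(1.75) + h(2.25) + h(2.75)].
Sum ≈ 4.3681.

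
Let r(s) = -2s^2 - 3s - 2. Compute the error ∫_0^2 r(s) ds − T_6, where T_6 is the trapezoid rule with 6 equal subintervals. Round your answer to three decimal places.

Exact integral: ∫_0^2 r(s) ds ≈ -15.33333.
T_6 ≈ -15.40741.
Error ≈ -15.33333 − (-15.40741) ≈ 0.074.

0.074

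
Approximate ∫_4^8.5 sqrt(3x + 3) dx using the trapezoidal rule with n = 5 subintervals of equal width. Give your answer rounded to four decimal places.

Δx = (8.5 − 4)/5 = 0.9.
f(4) ≈ 3.8730, f(4.9) ≈ 4.2071, f(5.8) ≈ 4.5166, f(6.7) ≈ 4.8062, f(7.6) ≈ 5.0794, f(8.5) ≈ 5.3385.
T_5 = (Δx/2)·[f(x_0) + 2f(x_1) + ... + 2f(x_{4}) + f(x_5)].
Sum ≈ 20.8936.

20.8936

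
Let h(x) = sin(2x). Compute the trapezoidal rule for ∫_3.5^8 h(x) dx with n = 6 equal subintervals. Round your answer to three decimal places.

0.689

Δx = (8 − 3.5)/6 = 0.75.
h(3.5) ≈ 0.657, h(4.25) ≈ 0.798, h(5) ≈ -0.544, h(5.75) ≈ -0.875, h(6.5) ≈ 0.420, h(7.25) ≈ 0.935, h(8) ≈ -0.288.
T_6 = (Δx/2)·[h(x_0) + 2h(x_1) + ... + 2h(x_{5}) + h(x_6)].
Sum ≈ 0.689.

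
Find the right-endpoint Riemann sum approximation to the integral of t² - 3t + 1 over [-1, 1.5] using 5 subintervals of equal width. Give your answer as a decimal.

0.625

Δt = (1.5 − (-1))/5 = 0.5.
Right endpoints: -0.5, 0, 0.5, 1, 1.5.
f(-0.5) = 2.75, f(0) = 1, f(0.5) = -0.25, f(1) = -1, f(1.5) = -1.25.
Sum = Δt · [f(-0.5) + f(0) + f(0.5) + f(1) + f(1.5)].
Sum = 0.625.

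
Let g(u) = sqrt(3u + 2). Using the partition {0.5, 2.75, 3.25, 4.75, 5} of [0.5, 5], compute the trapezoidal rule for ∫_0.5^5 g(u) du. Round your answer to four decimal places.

13.9773

Subinterval widths: 2.25, 0.5, 1.5, 0.25.
g(0.5) ≈ 1.8708, g(2.75) ≈ 3.2016, g(3.25) ≈ 3.4278, g(4.75) ≈ 4.0311, g(5) ≈ 4.1231.
On each subinterval the trapezoid contributes (Δu_i/2)·[g(u_{i-1}) + g(u_i)].
Sum ≈ 13.9773.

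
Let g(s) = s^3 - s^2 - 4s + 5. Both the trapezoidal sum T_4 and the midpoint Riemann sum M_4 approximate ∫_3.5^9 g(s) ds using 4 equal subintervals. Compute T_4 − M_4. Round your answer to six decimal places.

T_4 ≈ 1294.78808594.
M_4 ≈ 1248.64501953.
T_4 − M_4 ≈ 46.143066.

46.143066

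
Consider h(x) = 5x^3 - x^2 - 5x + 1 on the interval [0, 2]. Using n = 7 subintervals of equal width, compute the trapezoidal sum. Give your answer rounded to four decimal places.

9.7143

Δx = (2 − 0)/7 = 2/7.
h(0) = 1, h(2/7) = -135/343, h(4/7) = -429/343, h(6/7) = -299/343, h(8/7) = 495/343, h(10/7) = 2193/343, h(12/7) = 5035/343, h(2) = 27.
T_7 = (Δx/2)·[h(x_0) + 2h(x_1) + ... + 2h(x_{6}) + h(x_7)].
Sum ≈ 9.7143.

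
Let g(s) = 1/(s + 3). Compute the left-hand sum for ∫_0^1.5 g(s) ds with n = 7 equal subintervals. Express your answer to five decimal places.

0.41761

Δs = (1.5 − 0)/7 = 3/14.
Left endpoints: 0, 3/14, 3/7, 9/14, 6/7, 15/14, 9/7.
g(0) = 1/3, g(3/14) = 14/45, g(3/7) = 7/24, g(9/14) = 14/51, g(6/7) = 7/27, g(15/14) = 14/57, g(9/7) = 7/30.
Sum = Δs · [g(0) + g(3/14) + g(3/7) + ...].
Sum ≈ 0.41761.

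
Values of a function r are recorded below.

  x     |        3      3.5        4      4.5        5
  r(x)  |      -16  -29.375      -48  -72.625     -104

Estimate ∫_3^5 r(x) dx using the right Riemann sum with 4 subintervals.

Δx = 0.5.
Sum = 0.5·[(-29.375) + (-48) + (-72.625) + (-104)] = -127.

-127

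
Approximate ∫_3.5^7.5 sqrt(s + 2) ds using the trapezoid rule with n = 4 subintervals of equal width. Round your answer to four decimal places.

10.9173

Δs = (7.5 − 3.5)/4 = 1.
f(3.5) ≈ 2.3452, f(4.5) ≈ 2.5495, f(5.5) ≈ 2.7386, f(6.5) ≈ 2.9155, f(7.5) ≈ 3.0822.
T_4 = (Δs/2)·[f(s_0) + 2f(s_1) + 2f(s_2) + 2f(s_3) + f(s_4)].
Sum ≈ 10.9173.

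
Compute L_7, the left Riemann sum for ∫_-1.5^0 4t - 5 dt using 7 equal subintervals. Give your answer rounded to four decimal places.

Δt = (0 − (-1.5))/7 = 3/14.
Left endpoints: -1.5, -9/7, -15/14, -6/7, -9/14, -3/7, -3/14.
f(-1.5) = -11, f(-9/7) = -71/7, f(-15/14) = -65/7, f(-6/7) = -59/7, f(-9/14) = -53/7, f(-3/7) = -47/7, f(-3/14) = -41/7.
Sum = Δt · [f(-1.5) + f(-9/7) + f(-15/14) + ...].
Sum ≈ -12.6429.

-12.6429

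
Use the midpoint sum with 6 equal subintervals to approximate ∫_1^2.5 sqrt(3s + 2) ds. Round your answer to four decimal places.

Δs = (2.5 − 1)/6 = 0.25.
Midpoints: 1.125, 1.375, 1.625, 1.875, 2.125, 2.375.
f(1.125) ≈ 2.3184, f(1.375) ≈ 2.4749, f(1.625) ≈ 2.6220, f(1.875) ≈ 2.7613, f(2.125) ≈ 2.8940, f(2.375) ≈ 3.0208.
Sum = Δs · [f(1.125) + f(1.375) + f(1.625) + ...].
Sum ≈ 4.0228.

4.0228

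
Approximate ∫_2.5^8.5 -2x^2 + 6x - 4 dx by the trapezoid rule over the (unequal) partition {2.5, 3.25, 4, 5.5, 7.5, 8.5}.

Subinterval widths: 0.75, 0.75, 1.5, 2, 1.
f(2.5) = -1.5, f(3.25) = -5.625, f(4) = -12, f(5.5) = -31.5, f(7.5) = -71.5, f(8.5) = -97.5.
On each subinterval the trapezoid contributes (Δx_i/2)·[f(x_{i-1}) + f(x_i)].
Sum = -229.40625.

-229.40625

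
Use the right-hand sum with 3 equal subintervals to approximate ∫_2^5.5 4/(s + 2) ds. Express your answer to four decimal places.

Δs = (5.5 − 2)/3 = 7/6.
Right endpoints: 19/6, 13/3, 5.5.
f(19/6) = 24/31, f(13/3) = 12/19, f(5.5) = 8/15.
Sum = Δs · [f(19/6) + f(13/3) + f(5.5)].
Sum ≈ 2.2623.

2.2623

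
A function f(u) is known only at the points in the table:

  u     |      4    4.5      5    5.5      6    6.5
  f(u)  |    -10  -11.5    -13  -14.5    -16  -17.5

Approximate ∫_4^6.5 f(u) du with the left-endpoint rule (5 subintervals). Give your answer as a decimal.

-32.5

Δu = 0.5.
Sum = 0.5·[(-10) + (-11.5) + (-13) + (-14.5) + (-16)] = -32.5.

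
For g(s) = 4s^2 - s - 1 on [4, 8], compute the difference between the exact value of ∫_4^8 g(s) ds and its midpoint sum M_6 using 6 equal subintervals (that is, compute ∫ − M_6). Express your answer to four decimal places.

Exact integral: ∫_4^8 g(s) ds ≈ 569.333333.
M_6 ≈ 568.740741.
Error ≈ 569.333333 − 568.740741 ≈ 0.5926.

0.5926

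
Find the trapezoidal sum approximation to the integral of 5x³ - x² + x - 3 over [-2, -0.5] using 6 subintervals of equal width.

Δx = (-0.5 − (-2))/6 = 0.25.
f(-2) = -49, f(-1.75) = -34.609375, f(-1.5) = -23.625, f(-1.25) = -15.578125, f(-1) = -10, f(-0.75) = -6.421875, f(-0.5) = -4.375.
T_6 = (Δx/2)·[f(x_0) + 2f(x_1) + ... + 2f(x_{5}) + f(x_6)].
Sum = -29.23046875.

-29.23046875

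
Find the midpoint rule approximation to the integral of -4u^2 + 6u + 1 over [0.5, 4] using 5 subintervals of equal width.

Δu = (4 − 0.5)/5 = 0.7.
Midpoints: 0.85, 1.55, 2.25, 2.95, 3.65.
f(0.85) = 3.21, f(1.55) = 0.69, f(2.25) = -5.75, f(2.95) = -16.11, f(3.65) = -30.39.
Sum = Δu · [f(0.85) + f(1.55) + f(2.25) + f(2.95) + f(3.65)].
Sum = -33.845.

-33.845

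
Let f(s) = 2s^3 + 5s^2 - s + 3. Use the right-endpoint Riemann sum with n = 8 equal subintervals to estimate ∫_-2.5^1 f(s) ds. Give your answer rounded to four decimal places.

22.6235

Δs = (1 − (-2.5))/8 = 0.4375.
Right endpoints: -2.0625, -1.625, -1.1875, -0.75, -0.3125, 0.125, 0.5625, 1.
f(-2.0625) = 17991/2048, f(-1.625) = 9.24609375, f(-1.1875) = 16157/2048, f(-0.75) = 5.71875, f(-0.3125) = 7659/2048, f(0.125) = 2.95703125, f(0.5625) = 8961/2048, f(1) = 9.
Sum = Δs · [f(-2.0625) + f(-1.625) + f(-1.1875) + ...].
Sum ≈ 22.6235.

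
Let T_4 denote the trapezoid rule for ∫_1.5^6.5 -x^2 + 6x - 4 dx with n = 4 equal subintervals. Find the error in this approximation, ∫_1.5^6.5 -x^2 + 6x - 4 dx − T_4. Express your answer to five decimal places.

1.30208

Exact integral: ∫_1.5^6.5 f(x) dx ≈ 9.5833333.
T_4 = 8.28125.
Error ≈ 9.5833333 − 8.28125 ≈ 1.30208.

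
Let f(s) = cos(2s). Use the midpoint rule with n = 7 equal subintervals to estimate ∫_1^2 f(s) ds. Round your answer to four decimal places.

Δs = (2 − 1)/7 = 1/7.
Midpoints: 15/14, 17/14, 19/14, 1.5, 23/14, 25/14, 27/14.
f(15/14) ≈ -0.5414, f(17/14) ≈ -0.7564, f(19/14) ≈ -0.9101, f(1.5) ≈ -0.9900, f(23/14) ≈ -0.9896, f(25/14) ≈ -0.9090, f(27/14) ≈ -0.7547.
Sum = Δs · [f(15/14) + f(17/14) + f(19/14) + ...].
Sum ≈ -0.8359.

-0.8359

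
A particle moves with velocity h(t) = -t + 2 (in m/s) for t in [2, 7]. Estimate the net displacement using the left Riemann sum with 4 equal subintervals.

Δt = (7 − 2)/4 = 1.25.
Left endpoints: 2, 3.25, 4.5, 5.75.
h(2) = 0, h(3.25) = -1.25, h(4.5) = -2.5, h(5.75) = -3.75.
Sum = Δt · [h(2) + h(3.25) + h(4.5) + h(5.75)].
Sum = -9.375.

-9.375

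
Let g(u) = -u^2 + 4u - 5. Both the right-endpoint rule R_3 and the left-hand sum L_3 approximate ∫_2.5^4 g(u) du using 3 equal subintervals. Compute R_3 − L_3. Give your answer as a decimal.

R_3 = -5.125.
L_3 = -3.25.
R_3 − L_3 = -1.875.

-1.875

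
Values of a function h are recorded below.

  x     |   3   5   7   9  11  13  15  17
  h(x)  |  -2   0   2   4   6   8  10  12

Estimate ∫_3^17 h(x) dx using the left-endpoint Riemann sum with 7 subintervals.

56

Δx = 2.
Sum = 2·[(-2) + 0 + 2 + 4 + 6 + 8 + 10] = 56.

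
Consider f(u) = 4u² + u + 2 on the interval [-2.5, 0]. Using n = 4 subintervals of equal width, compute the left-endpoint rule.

30.390625

Δu = (0 − (-2.5))/4 = 0.625.
Left endpoints: -2.5, -1.875, -1.25, -0.625.
f(-2.5) = 24.5, f(-1.875) = 14.1875, f(-1.25) = 7, f(-0.625) = 2.9375.
Sum = Δu · [f(-2.5) + f(-1.875) + f(-1.25) + f(-0.625)].
Sum = 30.390625.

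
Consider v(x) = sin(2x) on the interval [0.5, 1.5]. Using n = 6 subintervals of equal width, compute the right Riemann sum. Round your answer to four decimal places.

0.6997

Δx = (1.5 − 0.5)/6 = 1/6.
Right endpoints: 2/3, 5/6, 1, 7/6, 4/3, 1.5.
v(2/3) ≈ 0.9719, v(5/6) ≈ 0.9954, v(1) ≈ 0.9093, v(7/6) ≈ 0.7231, v(4/3) ≈ 0.4573, v(1.5) ≈ 0.1411.
Sum = Δx · [v(2/3) + v(5/6) + v(1) + ...].
Sum ≈ 0.6997.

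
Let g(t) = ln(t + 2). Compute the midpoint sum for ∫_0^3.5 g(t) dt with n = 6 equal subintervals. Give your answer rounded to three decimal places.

Δt = (3.5 − 0)/6 = 7/12.
Midpoints: 7/24, 0.875, 35/24, 49/24, 2.625, 77/24.
g(7/24) ≈ 0.829, g(0.875) ≈ 1.056, g(35/24) ≈ 1.241, g(49/24) ≈ 1.397, g(2.625) ≈ 1.531, g(77/24) ≈ 1.650.
Sum = Δt · [g(7/24) + g(0.875) + g(35/24) + ...].
Sum ≈ 4.494.

4.494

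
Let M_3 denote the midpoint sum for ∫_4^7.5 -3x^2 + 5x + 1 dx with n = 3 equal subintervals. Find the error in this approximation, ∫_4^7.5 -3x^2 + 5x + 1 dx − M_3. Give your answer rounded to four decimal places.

Exact integral: ∫_4^7.5 f(x) dx = -253.75.
M_3 ≈ -252.559028.
Error ≈ -253.75 − (-252.559028) ≈ -1.1910.

-1.1910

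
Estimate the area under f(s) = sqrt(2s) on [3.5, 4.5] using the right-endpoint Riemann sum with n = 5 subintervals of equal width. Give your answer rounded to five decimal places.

2.86186

Δs = (4.5 − 3.5)/5 = 0.2.
Right endpoints: 3.7, 3.9, 4.1, 4.3, 4.5.
f(3.7) ≈ 2.72029, f(3.9) ≈ 2.79285, f(4.1) ≈ 2.86356, f(4.3) ≈ 2.93258, f(4.5) ≈ 3.00000.
Sum = Δs · [f(3.7) + f(3.9) + f(4.1) + f(4.3) + f(4.5)].
Sum ≈ 2.86186.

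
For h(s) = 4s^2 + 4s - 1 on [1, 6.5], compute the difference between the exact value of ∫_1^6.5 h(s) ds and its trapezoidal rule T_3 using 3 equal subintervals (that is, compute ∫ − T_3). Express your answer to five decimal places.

-12.32407

Exact integral: ∫_1^6.5 h(s) ds ≈ 441.8333333.
T_3 ≈ 454.1574074.
Error ≈ 441.8333333 − 454.1574074 ≈ -12.32407.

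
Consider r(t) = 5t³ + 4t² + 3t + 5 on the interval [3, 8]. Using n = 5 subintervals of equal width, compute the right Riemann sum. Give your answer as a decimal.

7175

Δt = (8 − 3)/5 = 1.
Right endpoints: 4, 5, 6, 7, 8.
r(4) = 401, r(5) = 745, r(6) = 1247, r(7) = 1937, r(8) = 2845.
Sum = Δt · [r(4) + r(5) + r(6) + r(7) + r(8)].
Sum = 7175.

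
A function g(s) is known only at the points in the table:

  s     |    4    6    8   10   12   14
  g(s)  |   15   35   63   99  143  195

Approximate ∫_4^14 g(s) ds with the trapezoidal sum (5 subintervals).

Δs = 2.
T_5 = (2/2)·[15 + 2·35 + 2·63 + 2·99 + 2·143 + 195] = 890.

890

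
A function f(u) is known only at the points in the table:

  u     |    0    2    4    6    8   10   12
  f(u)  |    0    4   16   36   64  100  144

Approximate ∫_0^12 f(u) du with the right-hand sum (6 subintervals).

Δu = 2.
Sum = 2·[4 + 16 + 36 + 64 + 100 + 144] = 728.

728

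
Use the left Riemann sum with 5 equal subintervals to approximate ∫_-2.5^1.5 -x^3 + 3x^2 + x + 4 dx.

54.22

Δx = (1.5 − (-2.5))/5 = 0.8.
Left endpoints: -2.5, -1.7, -0.9, -0.1, 0.7.
f(-2.5) = 35.875, f(-1.7) = 15.883, f(-0.9) = 6.259, f(-0.1) = 3.931, f(0.7) = 5.827.
Sum = Δx · [f(-2.5) + f(-1.7) + f(-0.9) + f(-0.1) + f(0.7)].
Sum = 54.22.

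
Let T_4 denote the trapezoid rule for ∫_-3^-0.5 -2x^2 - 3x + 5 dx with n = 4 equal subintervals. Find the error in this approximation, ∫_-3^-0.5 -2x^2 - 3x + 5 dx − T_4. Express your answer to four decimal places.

0.3255

Exact integral: ∫_-3^-0.5 f(x) dx ≈ 7.708333.
T_4 = 7.3828125.
Error ≈ 7.708333 − 7.3828125 ≈ 0.3255.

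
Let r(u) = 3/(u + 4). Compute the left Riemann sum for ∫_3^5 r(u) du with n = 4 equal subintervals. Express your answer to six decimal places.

0.778256

Δu = (5 − 3)/4 = 0.5.
Left endpoints: 3, 3.5, 4, 4.5.
r(3) = 3/7, r(3.5) = 0.4, r(4) = 0.375, r(4.5) = 6/17.
Sum = Δu · [r(3) + r(3.5) + r(4) + r(4.5)].
Sum ≈ 0.778256.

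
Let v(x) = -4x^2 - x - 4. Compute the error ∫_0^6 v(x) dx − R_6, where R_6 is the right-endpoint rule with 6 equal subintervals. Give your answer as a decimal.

Exact integral: ∫_0^6 v(x) dx = -330.
R_6 = -409.
Error = -330 − (-409) = 79.

79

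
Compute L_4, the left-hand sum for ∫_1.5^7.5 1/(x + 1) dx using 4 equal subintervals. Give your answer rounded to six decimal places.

Δx = (7.5 − 1.5)/4 = 1.5.
Left endpoints: 1.5, 3, 4.5, 6.
f(1.5) = 0.4, f(3) = 0.25, f(4.5) = 2/11, f(6) = 1/7.
Sum = Δx · [f(1.5) + f(3) + f(4.5) + f(6)].
Sum ≈ 1.462013.

1.462013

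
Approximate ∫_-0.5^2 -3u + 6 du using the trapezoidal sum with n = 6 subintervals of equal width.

9.375

Δu = (2 − (-0.5))/6 = 5/12.
f(-0.5) = 7.5, f(-1/12) = 6.25, f(1/3) = 5, f(0.75) = 3.75, f(7/6) = 2.5, f(19/12) = 1.25, f(2) = 0.
T_6 = (Δu/2)·[f(u_0) + 2f(u_1) + ... + 2f(u_{5}) + f(u_6)].
Sum = 9.375.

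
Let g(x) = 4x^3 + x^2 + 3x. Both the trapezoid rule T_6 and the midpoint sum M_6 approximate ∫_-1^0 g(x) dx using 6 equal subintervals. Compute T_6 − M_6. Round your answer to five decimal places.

-0.03472

T_6 ≈ -2.1898148.
M_6 ≈ -2.1550926.
T_6 − M_6 ≈ -0.03472.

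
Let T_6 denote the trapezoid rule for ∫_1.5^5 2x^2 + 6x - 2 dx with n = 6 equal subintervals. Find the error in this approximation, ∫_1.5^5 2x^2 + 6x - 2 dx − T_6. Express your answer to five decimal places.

Exact integral: ∫_1.5^5 f(x) dx ≈ 142.3333333.
T_6 ≈ 142.7303241.
Error ≈ 142.3333333 − 142.7303241 ≈ -0.39699.

-0.39699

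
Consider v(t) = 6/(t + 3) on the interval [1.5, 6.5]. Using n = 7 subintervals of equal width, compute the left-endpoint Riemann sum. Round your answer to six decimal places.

Δt = (6.5 − 1.5)/7 = 5/7.
Left endpoints: 1.5, 31/14, 41/14, 51/14, 61/14, 71/14, 81/14.
v(1.5) = 4/3, v(31/14) = 84/73, v(41/14) = 84/83, v(51/14) = 28/31, v(61/14) = 84/103, v(71/14) = 84/113, v(81/14) = 28/41.
Sum = Δt · [v(1.5) + v(31/14) + v(41/14) + ...].
Sum ≈ 4.743654.

4.743654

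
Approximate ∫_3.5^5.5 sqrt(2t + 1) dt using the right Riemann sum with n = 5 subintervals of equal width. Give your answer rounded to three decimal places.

Δt = (5.5 − 3.5)/5 = 0.4.
Right endpoints: 3.9, 4.3, 4.7, 5.1, 5.5.
f(3.9) ≈ 2.966, f(4.3) ≈ 3.098, f(4.7) ≈ 3.225, f(5.1) ≈ 3.347, f(5.5) ≈ 3.464.
Sum = Δt · [f(3.9) + f(4.3) + f(4.7) + f(5.1) + f(5.5)].
Sum ≈ 6.440.

6.440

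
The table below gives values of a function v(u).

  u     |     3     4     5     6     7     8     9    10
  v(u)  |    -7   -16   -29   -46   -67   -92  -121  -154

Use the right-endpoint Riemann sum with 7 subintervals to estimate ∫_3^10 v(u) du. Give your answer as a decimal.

-525

Δu = 1.
Sum = 1·[(-16) + (-29) + (-46) + (-67) + (-92) + (-121) + (-154)] = -525.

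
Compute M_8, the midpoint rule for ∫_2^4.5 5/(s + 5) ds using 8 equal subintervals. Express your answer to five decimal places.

1.52672

Δs = (4.5 − 2)/8 = 0.3125.
Midpoints: 2.15625, 2.46875, 2.78125, 3.09375, 3.40625, 3.71875, 4.03125, 4.34375.
f(2.15625) = 160/229, f(2.46875) = 160/239, f(2.78125) = 160/249, f(3.09375) = 160/259, f(3.40625) = 160/269, f(3.71875) = 160/279, f(4.03125) = 160/289, f(4.34375) = 160/299.
Sum = Δs · [f(2.15625) + f(2.46875) + f(2.78125) + ...].
Sum ≈ 1.52672.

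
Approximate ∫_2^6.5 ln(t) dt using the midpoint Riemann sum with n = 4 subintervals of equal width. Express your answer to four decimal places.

Δt = (6.5 − 2)/4 = 1.125.
Midpoints: 2.5625, 3.6875, 4.8125, 5.9375.
f(2.5625) ≈ 0.9410, f(3.6875) ≈ 1.3049, f(4.8125) ≈ 1.5712, f(5.9375) ≈ 1.7813.
Sum = Δt · [f(2.5625) + f(3.6875) + f(4.8125) + f(5.9375)].
Sum ≈ 6.2982.

6.2982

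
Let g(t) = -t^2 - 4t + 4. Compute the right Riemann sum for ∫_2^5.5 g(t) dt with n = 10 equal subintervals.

Δt = (5.5 − 2)/10 = 0.35.
Right endpoints: 2.35, 2.7, 3.05, 3.4, 3.75, 4.1, 4.45, 4.8, 5.15, 5.5.
g(2.35) = -10.9225, g(2.7) = -14.09, g(3.05) = -17.5025, g(3.4) = -21.16, g(3.75) = -25.0625, g(4.1) = -29.21, g(4.45) = -33.6025, g(4.8) = -38.24, g(5.15) = -43.1225, g(5.5) = -48.25.
Sum = Δt · [g(2.35) + g(2.7) + g(3.05) + ...].
Sum = -98.406875.

-98.406875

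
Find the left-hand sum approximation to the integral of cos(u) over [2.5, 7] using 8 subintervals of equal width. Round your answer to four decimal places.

Δu = (7 − 2.5)/8 = 0.5625.
Left endpoints: 2.5, 3.0625, 3.625, 4.1875, 4.75, 5.3125, 5.875, 6.4375.
f(2.5) ≈ -0.8011, f(3.0625) ≈ -0.9969, f(3.625) ≈ -0.8854, f(4.1875) ≈ -0.5011, f(4.75) ≈ 0.0376, f(5.3125) ≈ 0.5647, f(5.875) ≈ 0.9178, f(6.4375) ≈ 0.9881.
Sum = Δu · [f(2.5) + f(3.0625) + f(3.625) + ...].
Sum ≈ -0.3804.

-0.3804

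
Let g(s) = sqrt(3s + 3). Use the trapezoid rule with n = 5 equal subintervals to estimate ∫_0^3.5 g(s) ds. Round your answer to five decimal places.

9.84950

Δs = (3.5 − 0)/5 = 0.7.
g(0) ≈ 1.73205, g(0.7) ≈ 2.25832, g(1.4) ≈ 2.68328, g(2.1) ≈ 3.04959, g(2.8) ≈ 3.37639, g(3.5) ≈ 3.67423.
T_5 = (Δs/2)·[g(s_0) + 2g(s_1) + ... + 2g(s_{4}) + g(s_5)].
Sum ≈ 9.84950.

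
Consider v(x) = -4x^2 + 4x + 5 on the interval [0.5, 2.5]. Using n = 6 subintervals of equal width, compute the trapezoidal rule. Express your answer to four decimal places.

Δx = (2.5 − 0.5)/6 = 1/3.
v(0.5) = 6, v(5/6) = 50/9, v(7/6) = 38/9, v(1.5) = 2, v(11/6) = -10/9, v(13/6) = -46/9, v(2.5) = -10.
T_6 = (Δx/2)·[v(x_0) + 2v(x_1) + ... + 2v(x_{5}) + v(x_6)].
Sum ≈ 1.1852.

1.1852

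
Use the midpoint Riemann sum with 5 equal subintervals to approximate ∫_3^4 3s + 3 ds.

13.5

Δs = (4 − 3)/5 = 0.2.
Midpoints: 3.1, 3.3, 3.5, 3.7, 3.9.
f(3.1) = 12.3, f(3.3) = 12.9, f(3.5) = 13.5, f(3.7) = 14.1, f(3.9) = 14.7.
Sum = Δs · [f(3.1) + f(3.3) + f(3.5) + f(3.7) + f(3.9)].
Sum = 13.5.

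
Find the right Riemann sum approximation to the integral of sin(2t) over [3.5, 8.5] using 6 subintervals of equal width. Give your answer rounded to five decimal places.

-0.28480

Δt = (8.5 − 3.5)/6 = 5/6.
Right endpoints: 13/3, 31/6, 6, 41/6, 23/3, 8.5.
f(13/3) ≈ 0.68755, f(31/6) ≈ -0.78862, f(6) ≈ -0.53657, f(41/6) ≈ 0.89134, f(23/3) ≈ 0.36593, f(8.5) ≈ -0.96140.
Sum = Δt · [f(13/3) + f(31/6) + f(6) + ...].
Sum ≈ -0.28480.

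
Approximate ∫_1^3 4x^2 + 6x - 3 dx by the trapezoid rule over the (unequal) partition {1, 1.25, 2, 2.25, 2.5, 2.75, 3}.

53

Subinterval widths: 0.25, 0.75, 0.25, 0.25, 0.25, 0.25.
f(1) = 7, f(1.25) = 10.75, f(2) = 25, f(2.25) = 30.75, f(2.5) = 37, f(2.75) = 43.75, f(3) = 51.
On each subinterval the trapezoid contributes (Δx_i/2)·[f(x_{i-1}) + f(x_i)].
Sum = 53.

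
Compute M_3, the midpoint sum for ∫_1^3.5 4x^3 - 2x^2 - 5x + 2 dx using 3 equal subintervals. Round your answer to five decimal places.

Δx = (3.5 − 1)/3 = 5/6.
Midpoints: 17/12, 2.25, 37/12.
f(17/12) = 983/432, f(2.25) = 26.1875, f(37/12) = 36643/432.
Sum = Δx · [f(17/12) + f(2.25) + f(37/12)].
Sum ≈ 94.40394.

94.40394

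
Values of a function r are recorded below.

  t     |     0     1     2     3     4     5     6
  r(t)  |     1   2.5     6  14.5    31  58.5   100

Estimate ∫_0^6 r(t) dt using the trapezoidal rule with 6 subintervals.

163

Δt = 1.
T_6 = (1/2)·[1 + 2·2.5 + 2·6 + 2·14.5 + 2·31 + 2·58.5 + 100] = 163.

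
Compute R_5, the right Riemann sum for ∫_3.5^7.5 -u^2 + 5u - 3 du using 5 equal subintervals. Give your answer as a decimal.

-38.36

Δu = (7.5 − 3.5)/5 = 0.8.
Right endpoints: 4.3, 5.1, 5.9, 6.7, 7.5.
f(4.3) = 0.01, f(5.1) = -3.51, f(5.9) = -8.31, f(6.7) = -14.39, f(7.5) = -21.75.
Sum = Δu · [f(4.3) + f(5.1) + f(5.9) + f(6.7) + f(7.5)].
Sum = -38.36.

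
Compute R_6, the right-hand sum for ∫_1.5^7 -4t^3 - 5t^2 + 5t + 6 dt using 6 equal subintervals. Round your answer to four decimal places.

-3572.4155

Δt = (7 − 1.5)/6 = 11/12.
Right endpoints: 29/12, 10/3, 4.25, 31/6, 73/12, 7.
f(29/12) = -3649/54, f(10/3) = -4888/27, f(4.25) = -370.125, f(31/6) = -70559/108, f(73/12) = -113305/108, f(7) = -1576.
Sum = Δt · [f(29/12) + f(10/3) + f(4.25) + ...].
Sum ≈ -3572.4155.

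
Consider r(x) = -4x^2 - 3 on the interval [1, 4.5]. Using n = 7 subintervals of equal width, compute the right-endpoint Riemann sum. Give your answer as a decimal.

-150.5

Δx = (4.5 − 1)/7 = 0.5.
Right endpoints: 1.5, 2, 2.5, 3, 3.5, 4, 4.5.
r(1.5) = -12, r(2) = -19, r(2.5) = -28, r(3) = -39, r(3.5) = -52, r(4) = -67, r(4.5) = -84.
Sum = Δx · [r(1.5) + r(2) + r(2.5) + ...].
Sum = -150.5.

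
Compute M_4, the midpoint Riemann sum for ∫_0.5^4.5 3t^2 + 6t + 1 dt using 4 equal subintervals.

Δt = (4.5 − 0.5)/4 = 1.
Midpoints: 1, 2, 3, 4.
f(1) = 10, f(2) = 25, f(3) = 46, f(4) = 73.
Sum = Δt · [f(1) + f(2) + f(3) + f(4)].
Sum = 154.

154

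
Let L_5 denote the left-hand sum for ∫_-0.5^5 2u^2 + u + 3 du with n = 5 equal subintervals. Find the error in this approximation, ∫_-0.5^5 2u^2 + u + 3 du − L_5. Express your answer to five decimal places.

28.03167

Exact integral: ∫_-0.5^5 f(u) du ≈ 112.2916667.
L_5 = 84.26.
Error ≈ 112.2916667 − 84.26 ≈ 28.03167.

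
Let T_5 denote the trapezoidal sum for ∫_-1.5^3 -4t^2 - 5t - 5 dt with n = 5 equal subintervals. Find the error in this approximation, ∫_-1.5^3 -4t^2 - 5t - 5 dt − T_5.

2.43

Exact integral: ∫_-1.5^3 f(t) dt = -79.875.
T_5 = -82.305.
Error = -79.875 − (-82.305) = 2.43.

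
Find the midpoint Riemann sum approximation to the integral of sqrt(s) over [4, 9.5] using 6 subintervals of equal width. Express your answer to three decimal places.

14.190

Δs = (9.5 − 4)/6 = 11/12.
Midpoints: 107/24, 5.375, 151/24, 173/24, 8.125, 217/24.
f(107/24) ≈ 2.111, f(5.375) ≈ 2.318, f(151/24) ≈ 2.508, f(173/24) ≈ 2.685, f(8.125) ≈ 2.850, f(217/24) ≈ 3.007.
Sum = Δs · [f(107/24) + f(5.375) + f(151/24) + ...].
Sum ≈ 14.190.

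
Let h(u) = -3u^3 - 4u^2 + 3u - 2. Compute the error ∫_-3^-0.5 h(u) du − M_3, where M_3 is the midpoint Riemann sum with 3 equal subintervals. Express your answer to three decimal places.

1.700

Exact integral: ∫_-3^-0.5 h(u) du ≈ 6.74479.
M_3 ≈ 5.04485.
Error ≈ 6.74479 − 5.04485 ≈ 1.700.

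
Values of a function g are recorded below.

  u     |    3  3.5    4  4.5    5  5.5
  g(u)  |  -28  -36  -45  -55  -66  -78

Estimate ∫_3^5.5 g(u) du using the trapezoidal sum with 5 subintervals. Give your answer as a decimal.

Δu = 0.5.
T_5 = (0.5/2)·[(-28) + 2·(-36) + 2·(-45) + 2·(-55) + 2·(-66) + (-78)] = -127.5.

-127.5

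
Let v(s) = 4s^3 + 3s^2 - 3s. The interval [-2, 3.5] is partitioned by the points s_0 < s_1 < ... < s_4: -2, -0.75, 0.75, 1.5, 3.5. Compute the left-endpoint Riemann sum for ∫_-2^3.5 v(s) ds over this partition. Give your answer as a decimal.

Subinterval widths: 1.25, 1.5, 0.75, 2.
Left endpoints: -2, -0.75, 0.75, 1.5.
v(-2) = -14, v(-0.75) = 2.25, v(0.75) = 1.125, v(1.5) = 15.75.
Sum = Σ Δs_i · v(s_i).
Sum = 18.21875.

18.21875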